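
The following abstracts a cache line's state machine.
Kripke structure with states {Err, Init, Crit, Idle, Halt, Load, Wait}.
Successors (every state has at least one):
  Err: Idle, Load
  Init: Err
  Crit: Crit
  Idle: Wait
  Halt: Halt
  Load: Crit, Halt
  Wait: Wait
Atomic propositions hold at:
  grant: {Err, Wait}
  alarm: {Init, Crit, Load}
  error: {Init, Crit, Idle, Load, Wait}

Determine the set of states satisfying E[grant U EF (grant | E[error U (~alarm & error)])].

Sat(~alarm) = {Err, Idle, Halt, Wait}
Sat(~alarm & error) = {Idle, Wait}
E[error U (~alarm & error)]: least fixpoint, start Z0 = Sat((~alarm & error)) = {Idle, Wait}, add states in Sat(error) with some successor in Z. Already a fixed point.
Sat(E[error U (~alarm & error)]) = {Idle, Wait}
Sat(grant | E[error U (~alarm & error)]) = {Err, Idle, Wait}
EF (grant | E[error U (~alarm & error)]): least fixpoint, start Z0 = {Err, Idle, Wait}, add states with some successor in Z. Z1 = {Err, Init, Idle, Wait}; fixed.
Sat(EF (grant | E[error U (~alarm & error)])) = {Err, Init, Idle, Wait}
E[grant U EF (grant | E[error U (~alarm & error)])]: least fixpoint, start Z0 = Sat(EF (grant | E[error U (~alarm & error)])) = {Err, Init, Idle, Wait}, add states in Sat(grant) with some successor in Z. Already a fixed point.
Sat(E[grant U EF (grant | E[error U (~alarm & error)])]) = {Err, Init, Idle, Wait}

{Err, Init, Idle, Wait}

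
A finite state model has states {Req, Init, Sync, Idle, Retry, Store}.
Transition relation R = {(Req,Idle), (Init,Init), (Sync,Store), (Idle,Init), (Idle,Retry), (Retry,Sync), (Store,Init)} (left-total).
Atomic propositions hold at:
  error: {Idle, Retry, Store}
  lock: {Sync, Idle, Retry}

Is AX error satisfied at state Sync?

Sat(AX error) = {s : every successor in {Idle, Retry, Store}} = {Req, Sync}
Sync ∈ Sat(AX error) = {Req, Sync}, so the formula holds at Sync.

Yes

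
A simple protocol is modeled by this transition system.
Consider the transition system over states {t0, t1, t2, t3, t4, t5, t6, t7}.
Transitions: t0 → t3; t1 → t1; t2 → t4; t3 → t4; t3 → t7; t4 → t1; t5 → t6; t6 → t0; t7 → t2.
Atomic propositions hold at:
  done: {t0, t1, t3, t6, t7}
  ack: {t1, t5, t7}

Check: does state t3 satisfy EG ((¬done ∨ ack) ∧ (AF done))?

Sat(¬done) = {t2, t4, t5}
Sat(¬done ∨ ack) = {t1, t2, t4, t5, t7}
AF done: least fixpoint, start Z0 = {t0, t1, t3, t6, t7}, add states with every successor in Z. Z1 = {t0, t1, t3, t4, t5, t6, t7}; Z2 = {t0, t1, t2, t3, t4, t5, t6, t7}; fixed.
Sat(AF done) = {t0, t1, t2, t3, t4, t5, t6, t7}
Sat((¬done ∨ ack) ∧ (AF done)) = {t1, t2, t4, t5, t7}
EG ((¬done ∨ ack) ∧ (AF done)): greatest fixpoint, start Z0 = {t1, t2, t4, t5, t7}, keep only states in Sat with some successor in Z. Z1 = {t1, t2, t4, t7}; fixed.
Sat(EG ((¬done ∨ ack) ∧ (AF done))) = {t1, t2, t4, t7}
t3 ∉ Sat(EG ((¬done ∨ ack) ∧ (AF done))) = {t1, t2, t4, t7}, so the formula does not hold at t3.

No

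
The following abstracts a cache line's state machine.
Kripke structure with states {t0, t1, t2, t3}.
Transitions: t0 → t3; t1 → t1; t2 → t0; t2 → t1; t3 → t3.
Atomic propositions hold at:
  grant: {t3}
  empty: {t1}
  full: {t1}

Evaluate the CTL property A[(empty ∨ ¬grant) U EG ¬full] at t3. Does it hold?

Yes

Sat(¬grant) = {t0, t1, t2}
Sat(empty ∨ ¬grant) = {t0, t1, t2}
Sat(¬full) = {t0, t2, t3}
EG ¬full: greatest fixpoint, start Z0 = {t0, t2, t3}, keep only states in Sat with some successor in Z. Already a fixed point.
Sat(EG ¬full) = {t0, t2, t3}
A[(empty ∨ ¬grant) U EG ¬full]: least fixpoint, start Z0 = Sat(EG ¬full) = {t0, t2, t3}, add states in Sat(empty ∨ ¬grant) with every successor in Z. Already a fixed point.
Sat(A[(empty ∨ ¬grant) U EG ¬full]) = {t0, t2, t3}
t3 ∈ Sat(A[(empty ∨ ¬grant) U EG ¬full]) = {t0, t2, t3}, so the formula holds at t3.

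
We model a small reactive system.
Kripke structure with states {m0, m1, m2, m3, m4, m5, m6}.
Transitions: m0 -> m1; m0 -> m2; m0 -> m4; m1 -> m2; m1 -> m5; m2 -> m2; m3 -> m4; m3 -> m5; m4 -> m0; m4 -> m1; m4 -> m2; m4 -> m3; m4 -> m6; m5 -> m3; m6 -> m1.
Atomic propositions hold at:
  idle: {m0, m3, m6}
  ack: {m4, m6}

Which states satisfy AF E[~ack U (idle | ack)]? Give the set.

{m0, m1, m3, m4, m5, m6}

Sat(~ack) = {m0, m1, m2, m3, m5}
Sat(idle | ack) = {m0, m3, m4, m6}
E[~ack U (idle | ack)]: least fixpoint, start Z0 = Sat((idle | ack)) = {m0, m3, m4, m6}, add states in Sat(~ack) with some successor in Z. Z1 = {m0, m3, m4, m5, m6}; Z2 = {m0, m1, m3, m4, m5, m6}; fixed.
Sat(E[~ack U (idle | ack)]) = {m0, m1, m3, m4, m5, m6}
AF E[~ack U (idle | ack)]: least fixpoint, start Z0 = {m0, m1, m3, m4, m5, m6}, add states with every successor in Z. Already a fixed point.
Sat(AF E[~ack U (idle | ack)]) = {m0, m1, m3, m4, m5, m6}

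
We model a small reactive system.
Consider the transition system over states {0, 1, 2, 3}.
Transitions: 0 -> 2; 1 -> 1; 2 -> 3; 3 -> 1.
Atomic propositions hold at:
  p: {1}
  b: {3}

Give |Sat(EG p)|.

EG p: greatest fixpoint, start Z0 = {1}, keep only states in Sat with some successor in Z. Already a fixed point.
Sat(EG p) = {1}
|Sat(EG p)| = |{1}| = 1.

1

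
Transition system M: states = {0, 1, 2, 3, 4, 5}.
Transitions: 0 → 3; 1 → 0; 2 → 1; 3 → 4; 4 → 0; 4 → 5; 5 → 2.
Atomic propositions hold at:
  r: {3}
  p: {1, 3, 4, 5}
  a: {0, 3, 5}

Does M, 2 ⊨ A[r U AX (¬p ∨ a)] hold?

Sat(¬p) = {0, 2}
Sat(¬p ∨ a) = {0, 2, 3, 5}
Sat(AX (¬p ∨ a)) = {s : every successor in {0, 2, 3, 5}} = {0, 1, 4, 5}
A[r U AX (¬p ∨ a)]: least fixpoint, start Z0 = Sat(AX (¬p ∨ a)) = {0, 1, 4, 5}, add states in Sat(r) with every successor in Z. Z1 = {0, 1, 3, 4, 5}; fixed.
Sat(A[r U AX (¬p ∨ a)]) = {0, 1, 3, 4, 5}
2 ∉ Sat(A[r U AX (¬p ∨ a)]) = {0, 1, 3, 4, 5}, so the formula does not hold at 2.

No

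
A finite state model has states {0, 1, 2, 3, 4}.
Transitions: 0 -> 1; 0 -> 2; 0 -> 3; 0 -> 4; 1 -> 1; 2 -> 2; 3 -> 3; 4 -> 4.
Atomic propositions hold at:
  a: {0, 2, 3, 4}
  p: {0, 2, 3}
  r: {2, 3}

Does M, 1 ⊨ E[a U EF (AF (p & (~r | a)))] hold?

Sat(~r) = {0, 1, 4}
Sat(~r | a) = {0, 1, 2, 3, 4}
Sat(p & (~r | a)) = {0, 2, 3}
AF (p & (~r | a)): least fixpoint, start Z0 = {0, 2, 3}, add states with every successor in Z. Already a fixed point.
Sat(AF (p & (~r | a))) = {0, 2, 3}
EF (AF (p & (~r | a))): least fixpoint, start Z0 = {0, 2, 3}, add states with some successor in Z. Already a fixed point.
Sat(EF (AF (p & (~r | a)))) = {0, 2, 3}
E[a U EF (AF (p & (~r | a)))]: least fixpoint, start Z0 = Sat(EF (AF (p & (~r | a)))) = {0, 2, 3}, add states in Sat(a) with some successor in Z. Already a fixed point.
Sat(E[a U EF (AF (p & (~r | a)))]) = {0, 2, 3}
1 ∉ Sat(E[a U EF (AF (p & (~r | a)))]) = {0, 2, 3}, so the formula does not hold at 1.

No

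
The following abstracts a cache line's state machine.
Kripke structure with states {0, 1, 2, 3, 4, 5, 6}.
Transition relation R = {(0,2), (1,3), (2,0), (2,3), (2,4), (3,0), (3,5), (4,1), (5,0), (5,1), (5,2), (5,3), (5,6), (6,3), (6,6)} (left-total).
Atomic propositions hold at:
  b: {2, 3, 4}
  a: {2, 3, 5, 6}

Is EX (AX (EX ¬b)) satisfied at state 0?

No

Sat(¬b) = {0, 1, 5, 6}
Sat(EX ¬b) = {s : some successor in {0, 1, 5, 6}} = {2, 3, 4, 5, 6}
Sat(AX (EX ¬b)) = {s : every successor in {2, 3, 4, 5, 6}} = {0, 1, 6}
Sat(EX (AX (EX ¬b))) = {s : some successor in {0, 1, 6}} = {2, 3, 4, 5, 6}
0 ∉ Sat(EX (AX (EX ¬b))) = {2, 3, 4, 5, 6}, so the formula does not hold at 0.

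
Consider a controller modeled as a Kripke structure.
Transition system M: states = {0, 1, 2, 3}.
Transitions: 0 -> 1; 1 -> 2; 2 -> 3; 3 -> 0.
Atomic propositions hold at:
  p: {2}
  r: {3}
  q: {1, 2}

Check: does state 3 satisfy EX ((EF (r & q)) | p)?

No

Sat(r & q) = ∅
EF (r & q): least fixpoint, start Z0 = ∅, add states with some successor in Z. Already a fixed point.
Sat(EF (r & q)) = ∅
Sat((EF (r & q)) | p) = {2}
Sat(EX ((EF (r & q)) | p)) = {s : some successor in {2}} = {1}
3 ∉ Sat(EX ((EF (r & q)) | p)) = {1}, so the formula does not hold at 3.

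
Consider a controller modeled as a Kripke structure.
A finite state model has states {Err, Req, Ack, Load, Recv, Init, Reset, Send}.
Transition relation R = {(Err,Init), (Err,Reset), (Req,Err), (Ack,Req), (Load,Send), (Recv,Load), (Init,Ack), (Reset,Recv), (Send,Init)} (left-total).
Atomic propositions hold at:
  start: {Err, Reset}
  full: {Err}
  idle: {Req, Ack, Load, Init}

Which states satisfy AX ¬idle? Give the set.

{Req, Load, Reset}

Sat(¬idle) = {Err, Recv, Reset, Send}
Sat(AX ¬idle) = {s : every successor in {Err, Recv, Reset, Send}} = {Req, Load, Reset}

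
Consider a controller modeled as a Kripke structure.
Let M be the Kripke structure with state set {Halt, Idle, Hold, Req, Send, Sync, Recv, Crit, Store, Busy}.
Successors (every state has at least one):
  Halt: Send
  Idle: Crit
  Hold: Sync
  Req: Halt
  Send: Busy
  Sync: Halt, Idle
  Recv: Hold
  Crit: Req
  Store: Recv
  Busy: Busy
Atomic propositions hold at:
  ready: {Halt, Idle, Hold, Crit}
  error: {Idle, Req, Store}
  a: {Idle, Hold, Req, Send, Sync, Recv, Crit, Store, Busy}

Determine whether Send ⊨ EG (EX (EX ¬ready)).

Yes

Sat(¬ready) = {Req, Send, Sync, Recv, Store, Busy}
Sat(EX ¬ready) = {s : some successor in {Req, Send, Sync, Recv, Store, Busy}} = {Halt, Hold, Send, Crit, Store, Busy}
Sat(EX (EX ¬ready)) = {s : some successor in {Halt, Hold, Send, Crit, Store, Busy}} = {Halt, Idle, Req, Send, Sync, Recv, Busy}
EG (EX (EX ¬ready)): greatest fixpoint, start Z0 = {Halt, Idle, Req, Send, Sync, Recv, Busy}, keep only states in Sat with some successor in Z. Z1 = {Halt, Req, Send, Sync, Busy}; fixed.
Sat(EG (EX (EX ¬ready))) = {Halt, Req, Send, Sync, Busy}
Send ∈ Sat(EG (EX (EX ¬ready))) = {Halt, Req, Send, Sync, Busy}, so the formula holds at Send.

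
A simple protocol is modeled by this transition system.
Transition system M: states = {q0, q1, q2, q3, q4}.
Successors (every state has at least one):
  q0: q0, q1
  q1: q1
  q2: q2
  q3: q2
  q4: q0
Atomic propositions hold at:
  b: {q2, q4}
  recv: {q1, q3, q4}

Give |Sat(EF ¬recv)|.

4

Sat(¬recv) = {q0, q2}
EF ¬recv: least fixpoint, start Z0 = {q0, q2}, add states with some successor in Z. Z1 = {q0, q2, q3, q4}; fixed.
Sat(EF ¬recv) = {q0, q2, q3, q4}
|Sat(EF ¬recv)| = |{q0, q2, q3, q4}| = 4.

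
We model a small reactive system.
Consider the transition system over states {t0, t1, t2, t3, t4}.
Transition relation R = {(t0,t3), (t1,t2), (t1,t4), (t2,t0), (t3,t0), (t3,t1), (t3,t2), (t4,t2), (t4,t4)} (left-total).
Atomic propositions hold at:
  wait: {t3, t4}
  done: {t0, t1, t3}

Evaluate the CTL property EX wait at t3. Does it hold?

No

Sat(EX wait) = {s : some successor in {t3, t4}} = {t0, t1, t4}
t3 ∉ Sat(EX wait) = {t0, t1, t4}, so the formula does not hold at t3.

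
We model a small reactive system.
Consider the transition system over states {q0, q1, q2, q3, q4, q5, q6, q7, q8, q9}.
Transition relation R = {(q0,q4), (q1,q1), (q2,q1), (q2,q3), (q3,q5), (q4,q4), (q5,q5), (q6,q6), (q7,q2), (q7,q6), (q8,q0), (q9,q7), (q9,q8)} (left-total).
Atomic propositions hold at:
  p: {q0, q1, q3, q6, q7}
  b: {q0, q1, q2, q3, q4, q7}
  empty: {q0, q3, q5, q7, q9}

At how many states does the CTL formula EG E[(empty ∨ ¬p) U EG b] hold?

7

Sat(¬p) = {q2, q4, q5, q8, q9}
Sat(empty ∨ ¬p) = {q0, q2, q3, q4, q5, q7, q8, q9}
EG b: greatest fixpoint, start Z0 = {q0, q1, q2, q3, q4, q7}, keep only states in Sat with some successor in Z. Z1 = {q0, q1, q2, q4, q7}; fixed.
Sat(EG b) = {q0, q1, q2, q4, q7}
E[(empty ∨ ¬p) U EG b]: least fixpoint, start Z0 = Sat(EG b) = {q0, q1, q2, q4, q7}, add states in Sat(empty ∨ ¬p) with some successor in Z. Z1 = {q0, q1, q2, q4, q7, q8, q9}; fixed.
Sat(E[(empty ∨ ¬p) U EG b]) = {q0, q1, q2, q4, q7, q8, q9}
EG E[(empty ∨ ¬p) U EG b]: greatest fixpoint, start Z0 = {q0, q1, q2, q4, q7, q8, q9}, keep only states in Sat with some successor in Z. Already a fixed point.
Sat(EG E[(empty ∨ ¬p) U EG b]) = {q0, q1, q2, q4, q7, q8, q9}
|Sat(EG E[(empty ∨ ¬p) U EG b])| = |{q0, q1, q2, q4, q7, q8, q9}| = 7.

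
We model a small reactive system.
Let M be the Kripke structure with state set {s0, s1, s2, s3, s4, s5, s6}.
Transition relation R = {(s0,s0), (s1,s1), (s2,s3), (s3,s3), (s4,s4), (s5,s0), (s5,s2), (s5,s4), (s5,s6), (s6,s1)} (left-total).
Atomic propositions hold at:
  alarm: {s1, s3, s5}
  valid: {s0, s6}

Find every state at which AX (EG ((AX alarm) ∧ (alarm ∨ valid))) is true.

{s1, s2, s3, s6}

Sat(AX alarm) = {s : every successor in {s1, s3, s5}} = {s1, s2, s3, s6}
Sat(alarm ∨ valid) = {s0, s1, s3, s5, s6}
Sat((AX alarm) ∧ (alarm ∨ valid)) = {s1, s3, s6}
EG ((AX alarm) ∧ (alarm ∨ valid)): greatest fixpoint, start Z0 = {s1, s3, s6}, keep only states in Sat with some successor in Z. Already a fixed point.
Sat(EG ((AX alarm) ∧ (alarm ∨ valid))) = {s1, s3, s6}
Sat(AX (EG ((AX alarm) ∧ (alarm ∨ valid)))) = {s : every successor in {s1, s3, s6}} = {s1, s2, s3, s6}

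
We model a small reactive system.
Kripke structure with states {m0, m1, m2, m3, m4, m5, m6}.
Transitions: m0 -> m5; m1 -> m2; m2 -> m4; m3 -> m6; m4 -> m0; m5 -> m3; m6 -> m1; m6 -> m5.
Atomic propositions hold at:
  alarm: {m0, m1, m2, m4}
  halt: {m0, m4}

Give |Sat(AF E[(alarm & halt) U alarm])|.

4

Sat(alarm & halt) = {m0, m4}
E[(alarm & halt) U alarm]: least fixpoint, start Z0 = Sat(alarm) = {m0, m1, m2, m4}, add states in Sat(alarm & halt) with some successor in Z. Already a fixed point.
Sat(E[(alarm & halt) U alarm]) = {m0, m1, m2, m4}
AF E[(alarm & halt) U alarm]: least fixpoint, start Z0 = {m0, m1, m2, m4}, add states with every successor in Z. Already a fixed point.
Sat(AF E[(alarm & halt) U alarm]) = {m0, m1, m2, m4}
|Sat(AF E[(alarm & halt) U alarm])| = |{m0, m1, m2, m4}| = 4.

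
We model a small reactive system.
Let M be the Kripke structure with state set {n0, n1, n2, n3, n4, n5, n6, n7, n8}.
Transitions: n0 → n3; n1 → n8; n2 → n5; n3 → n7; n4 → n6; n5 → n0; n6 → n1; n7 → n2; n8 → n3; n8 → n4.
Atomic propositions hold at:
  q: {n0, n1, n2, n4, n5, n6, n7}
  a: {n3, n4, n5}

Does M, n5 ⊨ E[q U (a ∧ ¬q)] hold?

Yes

Sat(¬q) = {n3, n8}
Sat(a ∧ ¬q) = {n3}
E[q U (a ∧ ¬q)]: least fixpoint, start Z0 = Sat((a ∧ ¬q)) = {n3}, add states in Sat(q) with some successor in Z. Z1 = {n0, n3}; Z2 = {n0, n3, n5}; Z3 = {n0, n2, n3, n5}; Z4 = {n0, n2, n3, n5, n7}; fixed.
Sat(E[q U (a ∧ ¬q)]) = {n0, n2, n3, n5, n7}
n5 ∈ Sat(E[q U (a ∧ ¬q)]) = {n0, n2, n3, n5, n7}, so the formula holds at n5.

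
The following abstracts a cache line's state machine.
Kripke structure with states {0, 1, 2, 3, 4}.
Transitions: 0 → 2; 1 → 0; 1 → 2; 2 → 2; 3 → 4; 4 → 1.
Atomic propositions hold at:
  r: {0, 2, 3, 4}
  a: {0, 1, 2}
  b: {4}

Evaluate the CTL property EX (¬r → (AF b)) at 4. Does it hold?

No

Sat(¬r) = {1}
AF b: least fixpoint, start Z0 = {4}, add states with every successor in Z. Z1 = {3, 4}; fixed.
Sat(AF b) = {3, 4}
Sat(¬r → (AF b)) = {0, 2, 3, 4}
Sat(EX (¬r → (AF b))) = {s : some successor in {0, 2, 3, 4}} = {0, 1, 2, 3}
4 ∉ Sat(EX (¬r → (AF b))) = {0, 1, 2, 3}, so the formula does not hold at 4.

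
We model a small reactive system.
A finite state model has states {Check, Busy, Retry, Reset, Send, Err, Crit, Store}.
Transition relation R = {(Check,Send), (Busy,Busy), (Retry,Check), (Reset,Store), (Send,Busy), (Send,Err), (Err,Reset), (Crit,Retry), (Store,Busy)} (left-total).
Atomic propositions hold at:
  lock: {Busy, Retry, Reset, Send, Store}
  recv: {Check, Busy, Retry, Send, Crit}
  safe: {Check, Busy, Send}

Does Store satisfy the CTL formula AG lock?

AG lock: greatest fixpoint, start Z0 = {Busy, Retry, Reset, Send, Store}, keep only states in Sat with every successor in Z. Z1 = {Busy, Reset, Store}; fixed.
Sat(AG lock) = {Busy, Reset, Store}
Store ∈ Sat(AG lock) = {Busy, Reset, Store}, so the formula holds at Store.

Yes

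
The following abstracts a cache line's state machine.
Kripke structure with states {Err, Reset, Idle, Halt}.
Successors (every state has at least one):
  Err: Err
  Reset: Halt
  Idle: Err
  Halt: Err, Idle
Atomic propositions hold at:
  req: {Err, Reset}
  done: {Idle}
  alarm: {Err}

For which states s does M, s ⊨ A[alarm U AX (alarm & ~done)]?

Sat(~done) = {Err, Reset, Halt}
Sat(alarm & ~done) = {Err}
Sat(AX (alarm & ~done)) = {s : every successor in {Err}} = {Err, Idle}
A[alarm U AX (alarm & ~done)]: least fixpoint, start Z0 = Sat(AX (alarm & ~done)) = {Err, Idle}, add states in Sat(alarm) with every successor in Z. Already a fixed point.
Sat(A[alarm U AX (alarm & ~done)]) = {Err, Idle}

{Err, Idle}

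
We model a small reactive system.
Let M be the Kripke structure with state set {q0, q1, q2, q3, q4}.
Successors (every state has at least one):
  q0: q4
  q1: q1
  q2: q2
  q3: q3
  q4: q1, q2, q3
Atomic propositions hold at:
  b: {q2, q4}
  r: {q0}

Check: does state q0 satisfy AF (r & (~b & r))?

Yes

Sat(~b) = {q0, q1, q3}
Sat(~b & r) = {q0}
Sat(r & (~b & r)) = {q0}
AF (r & (~b & r)): least fixpoint, start Z0 = {q0}, add states with every successor in Z. Already a fixed point.
Sat(AF (r & (~b & r))) = {q0}
q0 ∈ Sat(AF (r & (~b & r))) = {q0}, so the formula holds at q0.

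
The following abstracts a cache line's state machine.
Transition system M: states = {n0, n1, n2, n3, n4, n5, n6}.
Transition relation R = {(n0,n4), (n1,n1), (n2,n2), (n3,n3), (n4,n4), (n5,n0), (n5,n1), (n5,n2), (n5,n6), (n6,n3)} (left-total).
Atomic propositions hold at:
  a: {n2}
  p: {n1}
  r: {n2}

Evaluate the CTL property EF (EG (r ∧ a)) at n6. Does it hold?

No

Sat(r ∧ a) = {n2}
EG (r ∧ a): greatest fixpoint, start Z0 = {n2}, keep only states in Sat with some successor in Z. Already a fixed point.
Sat(EG (r ∧ a)) = {n2}
EF (EG (r ∧ a)): least fixpoint, start Z0 = {n2}, add states with some successor in Z. Z1 = {n2, n5}; fixed.
Sat(EF (EG (r ∧ a))) = {n2, n5}
n6 ∉ Sat(EF (EG (r ∧ a))) = {n2, n5}, so the formula does not hold at n6.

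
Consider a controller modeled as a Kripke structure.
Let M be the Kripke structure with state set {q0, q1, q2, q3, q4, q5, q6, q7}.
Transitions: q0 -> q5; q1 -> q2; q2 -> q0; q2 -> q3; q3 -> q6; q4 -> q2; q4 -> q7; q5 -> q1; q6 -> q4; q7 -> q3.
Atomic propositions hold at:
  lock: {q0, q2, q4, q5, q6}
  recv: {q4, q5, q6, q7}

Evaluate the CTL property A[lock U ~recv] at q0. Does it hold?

Sat(~recv) = {q0, q1, q2, q3}
A[lock U ~recv]: least fixpoint, start Z0 = Sat(~recv) = {q0, q1, q2, q3}, add states in Sat(lock) with every successor in Z. Z1 = {q0, q1, q2, q3, q5}; fixed.
Sat(A[lock U ~recv]) = {q0, q1, q2, q3, q5}
q0 ∈ Sat(A[lock U ~recv]) = {q0, q1, q2, q3, q5}, so the formula holds at q0.

Yes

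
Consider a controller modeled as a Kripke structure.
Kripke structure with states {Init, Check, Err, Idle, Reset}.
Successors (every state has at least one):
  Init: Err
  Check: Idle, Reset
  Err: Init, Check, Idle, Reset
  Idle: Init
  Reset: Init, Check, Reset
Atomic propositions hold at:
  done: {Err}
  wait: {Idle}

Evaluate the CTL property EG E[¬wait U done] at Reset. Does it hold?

Sat(¬wait) = {Init, Check, Err, Reset}
E[¬wait U done]: least fixpoint, start Z0 = Sat(done) = {Err}, add states in Sat(¬wait) with some successor in Z. Z1 = {Init, Err}; Z2 = {Init, Err, Reset}; Z3 = {Init, Check, Err, Reset}; fixed.
Sat(E[¬wait U done]) = {Init, Check, Err, Reset}
EG E[¬wait U done]: greatest fixpoint, start Z0 = {Init, Check, Err, Reset}, keep only states in Sat with some successor in Z. Already a fixed point.
Sat(EG E[¬wait U done]) = {Init, Check, Err, Reset}
Reset ∈ Sat(EG E[¬wait U done]) = {Init, Check, Err, Reset}, so the formula holds at Reset.

Yes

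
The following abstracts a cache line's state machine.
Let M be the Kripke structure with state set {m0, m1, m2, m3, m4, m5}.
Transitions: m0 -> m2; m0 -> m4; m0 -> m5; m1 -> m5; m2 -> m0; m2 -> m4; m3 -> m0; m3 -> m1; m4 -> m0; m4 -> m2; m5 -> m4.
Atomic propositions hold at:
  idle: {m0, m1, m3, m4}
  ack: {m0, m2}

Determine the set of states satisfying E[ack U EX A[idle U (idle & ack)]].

Sat(idle & ack) = {m0}
A[idle U (idle & ack)]: least fixpoint, start Z0 = Sat((idle & ack)) = {m0}, add states in Sat(idle) with every successor in Z. Already a fixed point.
Sat(A[idle U (idle & ack)]) = {m0}
Sat(EX A[idle U (idle & ack)]) = {s : some successor in {m0}} = {m2, m3, m4}
E[ack U EX A[idle U (idle & ack)]]: least fixpoint, start Z0 = Sat(EX A[idle U (idle & ack)]) = {m2, m3, m4}, add states in Sat(ack) with some successor in Z. Z1 = {m0, m2, m3, m4}; fixed.
Sat(E[ack U EX A[idle U (idle & ack)]]) = {m0, m2, m3, m4}

{m0, m2, m3, m4}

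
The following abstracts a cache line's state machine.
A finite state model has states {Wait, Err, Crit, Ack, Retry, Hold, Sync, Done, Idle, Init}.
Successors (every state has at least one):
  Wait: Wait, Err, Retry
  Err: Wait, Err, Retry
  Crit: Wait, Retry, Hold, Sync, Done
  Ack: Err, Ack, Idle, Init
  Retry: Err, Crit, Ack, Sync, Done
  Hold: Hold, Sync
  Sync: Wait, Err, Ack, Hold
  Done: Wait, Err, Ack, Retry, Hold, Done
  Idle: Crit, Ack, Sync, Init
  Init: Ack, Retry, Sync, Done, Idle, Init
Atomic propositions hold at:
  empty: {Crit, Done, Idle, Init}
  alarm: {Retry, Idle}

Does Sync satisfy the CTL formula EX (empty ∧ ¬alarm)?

No

Sat(¬alarm) = {Wait, Err, Crit, Ack, Hold, Sync, Done, Init}
Sat(empty ∧ ¬alarm) = {Crit, Done, Init}
Sat(EX (empty ∧ ¬alarm)) = {s : some successor in {Crit, Done, Init}} = {Crit, Ack, Retry, Done, Idle, Init}
Sync ∉ Sat(EX (empty ∧ ¬alarm)) = {Crit, Ack, Retry, Done, Idle, Init}, so the formula does not hold at Sync.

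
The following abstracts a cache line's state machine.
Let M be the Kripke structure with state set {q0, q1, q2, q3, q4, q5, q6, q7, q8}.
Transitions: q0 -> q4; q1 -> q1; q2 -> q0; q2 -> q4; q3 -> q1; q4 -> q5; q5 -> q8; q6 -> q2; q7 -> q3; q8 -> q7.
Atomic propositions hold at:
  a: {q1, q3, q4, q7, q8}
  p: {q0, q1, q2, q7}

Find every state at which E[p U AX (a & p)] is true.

Sat(a & p) = {q1, q7}
Sat(AX (a & p)) = {s : every successor in {q1, q7}} = {q1, q3, q8}
E[p U AX (a & p)]: least fixpoint, start Z0 = Sat(AX (a & p)) = {q1, q3, q8}, add states in Sat(p) with some successor in Z. Z1 = {q1, q3, q7, q8}; fixed.
Sat(E[p U AX (a & p)]) = {q1, q3, q7, q8}

{q1, q3, q7, q8}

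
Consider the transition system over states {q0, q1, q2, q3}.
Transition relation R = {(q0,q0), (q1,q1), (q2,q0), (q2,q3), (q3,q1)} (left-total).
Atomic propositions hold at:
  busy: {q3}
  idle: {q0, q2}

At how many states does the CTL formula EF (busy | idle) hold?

Sat(busy | idle) = {q0, q2, q3}
EF (busy | idle): least fixpoint, start Z0 = {q0, q2, q3}, add states with some successor in Z. Already a fixed point.
Sat(EF (busy | idle)) = {q0, q2, q3}
|Sat(EF (busy | idle))| = |{q0, q2, q3}| = 3.

3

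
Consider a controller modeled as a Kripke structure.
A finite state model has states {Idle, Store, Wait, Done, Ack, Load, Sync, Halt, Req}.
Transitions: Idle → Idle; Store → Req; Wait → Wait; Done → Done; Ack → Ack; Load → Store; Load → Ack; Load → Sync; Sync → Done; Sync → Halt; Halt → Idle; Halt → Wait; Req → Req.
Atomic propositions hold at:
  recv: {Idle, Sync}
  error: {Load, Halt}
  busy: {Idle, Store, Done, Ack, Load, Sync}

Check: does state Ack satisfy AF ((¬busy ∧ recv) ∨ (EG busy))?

Sat(¬busy) = {Wait, Halt, Req}
Sat(¬busy ∧ recv) = ∅
EG busy: greatest fixpoint, start Z0 = {Idle, Store, Done, Ack, Load, Sync}, keep only states in Sat with some successor in Z. Z1 = {Idle, Done, Ack, Load, Sync}; fixed.
Sat(EG busy) = {Idle, Done, Ack, Load, Sync}
Sat((¬busy ∧ recv) ∨ (EG busy)) = {Idle, Done, Ack, Load, Sync}
AF ((¬busy ∧ recv) ∨ (EG busy)): least fixpoint, start Z0 = {Idle, Done, Ack, Load, Sync}, add states with every successor in Z. Already a fixed point.
Sat(AF ((¬busy ∧ recv) ∨ (EG busy))) = {Idle, Done, Ack, Load, Sync}
Ack ∈ Sat(AF ((¬busy ∧ recv) ∨ (EG busy))) = {Idle, Done, Ack, Load, Sync}, so the formula holds at Ack.

Yes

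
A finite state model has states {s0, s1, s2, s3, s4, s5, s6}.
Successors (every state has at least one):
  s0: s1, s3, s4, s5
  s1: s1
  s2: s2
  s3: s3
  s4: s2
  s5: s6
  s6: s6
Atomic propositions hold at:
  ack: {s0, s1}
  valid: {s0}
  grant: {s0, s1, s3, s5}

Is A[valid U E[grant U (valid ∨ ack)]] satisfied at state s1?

Yes

Sat(valid ∨ ack) = {s0, s1}
E[grant U (valid ∨ ack)]: least fixpoint, start Z0 = Sat((valid ∨ ack)) = {s0, s1}, add states in Sat(grant) with some successor in Z. Already a fixed point.
Sat(E[grant U (valid ∨ ack)]) = {s0, s1}
A[valid U E[grant U (valid ∨ ack)]]: least fixpoint, start Z0 = Sat(E[grant U (valid ∨ ack)]) = {s0, s1}, add states in Sat(valid) with every successor in Z. Already a fixed point.
Sat(A[valid U E[grant U (valid ∨ ack)]]) = {s0, s1}
s1 ∈ Sat(A[valid U E[grant U (valid ∨ ack)]]) = {s0, s1}, so the formula holds at s1.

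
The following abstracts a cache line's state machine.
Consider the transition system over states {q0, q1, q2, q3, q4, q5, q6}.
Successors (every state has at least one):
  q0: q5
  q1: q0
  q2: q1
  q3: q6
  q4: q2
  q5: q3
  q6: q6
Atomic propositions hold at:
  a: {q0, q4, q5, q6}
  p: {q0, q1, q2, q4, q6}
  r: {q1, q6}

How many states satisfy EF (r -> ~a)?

Sat(~a) = {q1, q2, q3}
Sat(r -> ~a) = {q0, q1, q2, q3, q4, q5}
EF (r -> ~a): least fixpoint, start Z0 = {q0, q1, q2, q3, q4, q5}, add states with some successor in Z. Already a fixed point.
Sat(EF (r -> ~a)) = {q0, q1, q2, q3, q4, q5}
|Sat(EF (r -> ~a))| = |{q0, q1, q2, q3, q4, q5}| = 6.

6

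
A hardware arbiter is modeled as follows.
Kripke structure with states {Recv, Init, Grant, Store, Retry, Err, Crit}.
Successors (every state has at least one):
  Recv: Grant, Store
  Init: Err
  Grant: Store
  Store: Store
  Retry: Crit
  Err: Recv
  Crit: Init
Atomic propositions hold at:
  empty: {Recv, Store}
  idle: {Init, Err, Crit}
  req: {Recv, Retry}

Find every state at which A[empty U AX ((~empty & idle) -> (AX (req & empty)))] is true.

Sat(~empty) = {Init, Grant, Retry, Err, Crit}
Sat(~empty & idle) = {Init, Err, Crit}
Sat(req & empty) = {Recv}
Sat(AX (req & empty)) = {s : every successor in {Recv}} = {Err}
Sat((~empty & idle) -> (AX (req & empty))) = {Recv, Grant, Store, Retry, Err}
Sat(AX ((~empty & idle) -> (AX (req & empty)))) = {s : every successor in {Recv, Grant, Store, Retry, Err}} = {Recv, Init, Grant, Store, Err}
A[empty U AX ((~empty & idle) -> (AX (req & empty)))]: least fixpoint, start Z0 = Sat(AX ((~empty & idle) -> (AX (req & empty)))) = {Recv, Init, Grant, Store, Err}, add states in Sat(empty) with every successor in Z. Already a fixed point.
Sat(A[empty U AX ((~empty & idle) -> (AX (req & empty)))]) = {Recv, Init, Grant, Store, Err}

{Recv, Init, Grant, Store, Err}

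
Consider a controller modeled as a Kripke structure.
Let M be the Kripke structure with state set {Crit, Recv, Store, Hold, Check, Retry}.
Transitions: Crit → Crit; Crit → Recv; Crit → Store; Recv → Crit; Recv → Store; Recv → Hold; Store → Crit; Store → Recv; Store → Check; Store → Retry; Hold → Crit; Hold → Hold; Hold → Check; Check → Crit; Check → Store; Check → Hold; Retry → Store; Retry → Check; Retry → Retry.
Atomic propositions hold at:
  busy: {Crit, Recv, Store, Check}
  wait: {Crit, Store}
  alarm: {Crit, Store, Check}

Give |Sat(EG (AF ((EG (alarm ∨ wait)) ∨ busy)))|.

4

Sat(alarm ∨ wait) = {Crit, Store, Check}
EG (alarm ∨ wait): greatest fixpoint, start Z0 = {Crit, Store, Check}, keep only states in Sat with some successor in Z. Already a fixed point.
Sat(EG (alarm ∨ wait)) = {Crit, Store, Check}
Sat((EG (alarm ∨ wait)) ∨ busy) = {Crit, Recv, Store, Check}
AF ((EG (alarm ∨ wait)) ∨ busy): least fixpoint, start Z0 = {Crit, Recv, Store, Check}, add states with every successor in Z. Already a fixed point.
Sat(AF ((EG (alarm ∨ wait)) ∨ busy)) = {Crit, Recv, Store, Check}
EG (AF ((EG (alarm ∨ wait)) ∨ busy)): greatest fixpoint, start Z0 = {Crit, Recv, Store, Check}, keep only states in Sat with some successor in Z. Already a fixed point.
Sat(EG (AF ((EG (alarm ∨ wait)) ∨ busy))) = {Crit, Recv, Store, Check}
|Sat(EG (AF ((EG (alarm ∨ wait)) ∨ busy)))| = |{Crit, Recv, Store, Check}| = 4.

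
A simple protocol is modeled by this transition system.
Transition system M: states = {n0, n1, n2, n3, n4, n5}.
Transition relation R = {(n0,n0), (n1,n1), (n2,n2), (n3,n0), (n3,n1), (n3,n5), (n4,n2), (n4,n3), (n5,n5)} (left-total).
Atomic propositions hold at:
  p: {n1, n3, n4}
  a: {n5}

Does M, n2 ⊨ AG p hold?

No

AG p: greatest fixpoint, start Z0 = {n1, n3, n4}, keep only states in Sat with every successor in Z. Z1 = {n1}; fixed.
Sat(AG p) = {n1}
n2 ∉ Sat(AG p) = {n1}, so the formula does not hold at n2.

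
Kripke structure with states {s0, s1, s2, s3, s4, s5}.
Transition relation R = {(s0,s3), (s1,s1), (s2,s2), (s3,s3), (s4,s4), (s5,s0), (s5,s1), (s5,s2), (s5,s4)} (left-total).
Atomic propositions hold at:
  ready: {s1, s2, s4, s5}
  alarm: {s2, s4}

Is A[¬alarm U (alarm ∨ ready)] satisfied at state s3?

Sat(¬alarm) = {s0, s1, s3, s5}
Sat(alarm ∨ ready) = {s1, s2, s4, s5}
A[¬alarm U (alarm ∨ ready)]: least fixpoint, start Z0 = Sat((alarm ∨ ready)) = {s1, s2, s4, s5}, add states in Sat(¬alarm) with every successor in Z. Already a fixed point.
Sat(A[¬alarm U (alarm ∨ ready)]) = {s1, s2, s4, s5}
s3 ∉ Sat(A[¬alarm U (alarm ∨ ready)]) = {s1, s2, s4, s5}, so the formula does not hold at s3.

No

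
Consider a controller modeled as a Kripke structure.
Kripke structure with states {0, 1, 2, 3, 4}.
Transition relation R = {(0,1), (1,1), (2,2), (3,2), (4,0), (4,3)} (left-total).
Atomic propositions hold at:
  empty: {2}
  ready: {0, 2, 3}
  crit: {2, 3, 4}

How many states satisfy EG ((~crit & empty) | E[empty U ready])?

2

Sat(~crit) = {0, 1}
Sat(~crit & empty) = ∅
E[empty U ready]: least fixpoint, start Z0 = Sat(ready) = {0, 2, 3}, add states in Sat(empty) with some successor in Z. Already a fixed point.
Sat(E[empty U ready]) = {0, 2, 3}
Sat((~crit & empty) | E[empty U ready]) = {0, 2, 3}
EG ((~crit & empty) | E[empty U ready]): greatest fixpoint, start Z0 = {0, 2, 3}, keep only states in Sat with some successor in Z. Z1 = {2, 3}; fixed.
Sat(EG ((~crit & empty) | E[empty U ready])) = {2, 3}
|Sat(EG ((~crit & empty) | E[empty U ready]))| = |{2, 3}| = 2.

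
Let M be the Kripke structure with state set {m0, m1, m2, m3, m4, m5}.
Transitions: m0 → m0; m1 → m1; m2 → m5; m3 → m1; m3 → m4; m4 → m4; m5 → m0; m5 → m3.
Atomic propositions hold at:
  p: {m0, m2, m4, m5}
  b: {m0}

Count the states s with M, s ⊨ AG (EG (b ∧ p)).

1

Sat(b ∧ p) = {m0}
EG (b ∧ p): greatest fixpoint, start Z0 = {m0}, keep only states in Sat with some successor in Z. Already a fixed point.
Sat(EG (b ∧ p)) = {m0}
AG (EG (b ∧ p)): greatest fixpoint, start Z0 = {m0}, keep only states in Sat with every successor in Z. Already a fixed point.
Sat(AG (EG (b ∧ p))) = {m0}
|Sat(AG (EG (b ∧ p)))| = |{m0}| = 1.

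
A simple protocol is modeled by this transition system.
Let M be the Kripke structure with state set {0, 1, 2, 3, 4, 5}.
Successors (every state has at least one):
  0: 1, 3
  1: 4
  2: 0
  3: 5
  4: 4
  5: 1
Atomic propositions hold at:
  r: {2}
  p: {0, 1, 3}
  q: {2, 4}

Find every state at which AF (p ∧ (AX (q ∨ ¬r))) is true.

{0, 1, 2, 3, 5}

Sat(¬r) = {0, 1, 3, 4, 5}
Sat(q ∨ ¬r) = {0, 1, 2, 3, 4, 5}
Sat(AX (q ∨ ¬r)) = {s : every successor in {0, 1, 2, 3, 4, 5}} = {0, 1, 2, 3, 4, 5}
Sat(p ∧ (AX (q ∨ ¬r))) = {0, 1, 3}
AF (p ∧ (AX (q ∨ ¬r))): least fixpoint, start Z0 = {0, 1, 3}, add states with every successor in Z. Z1 = {0, 1, 2, 3, 5}; fixed.
Sat(AF (p ∧ (AX (q ∨ ¬r)))) = {0, 1, 2, 3, 5}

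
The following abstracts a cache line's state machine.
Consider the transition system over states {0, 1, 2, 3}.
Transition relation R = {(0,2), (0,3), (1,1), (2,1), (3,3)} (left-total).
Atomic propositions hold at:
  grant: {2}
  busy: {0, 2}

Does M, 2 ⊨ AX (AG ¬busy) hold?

Sat(¬busy) = {1, 3}
AG ¬busy: greatest fixpoint, start Z0 = {1, 3}, keep only states in Sat with every successor in Z. Already a fixed point.
Sat(AG ¬busy) = {1, 3}
Sat(AX (AG ¬busy)) = {s : every successor in {1, 3}} = {1, 2, 3}
2 ∈ Sat(AX (AG ¬busy)) = {1, 2, 3}, so the formula holds at 2.

Yes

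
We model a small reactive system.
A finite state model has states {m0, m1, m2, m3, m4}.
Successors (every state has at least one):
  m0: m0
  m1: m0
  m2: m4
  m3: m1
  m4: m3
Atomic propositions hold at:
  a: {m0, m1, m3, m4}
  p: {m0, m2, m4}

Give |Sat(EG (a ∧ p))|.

1

Sat(a ∧ p) = {m0, m4}
EG (a ∧ p): greatest fixpoint, start Z0 = {m0, m4}, keep only states in Sat with some successor in Z. Z1 = {m0}; fixed.
Sat(EG (a ∧ p)) = {m0}
|Sat(EG (a ∧ p))| = |{m0}| = 1.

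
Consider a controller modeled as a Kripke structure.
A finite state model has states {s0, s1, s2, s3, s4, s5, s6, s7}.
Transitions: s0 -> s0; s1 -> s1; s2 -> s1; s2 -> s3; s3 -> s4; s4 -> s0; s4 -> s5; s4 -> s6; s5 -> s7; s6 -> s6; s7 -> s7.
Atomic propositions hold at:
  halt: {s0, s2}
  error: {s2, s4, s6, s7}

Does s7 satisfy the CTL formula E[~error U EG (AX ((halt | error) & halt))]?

No

Sat(~error) = {s0, s1, s3, s5}
Sat(halt | error) = {s0, s2, s4, s6, s7}
Sat((halt | error) & halt) = {s0, s2}
Sat(AX ((halt | error) & halt)) = {s : every successor in {s0, s2}} = {s0}
EG (AX ((halt | error) & halt)): greatest fixpoint, start Z0 = {s0}, keep only states in Sat with some successor in Z. Already a fixed point.
Sat(EG (AX ((halt | error) & halt))) = {s0}
E[~error U EG (AX ((halt | error) & halt))]: least fixpoint, start Z0 = Sat(EG (AX ((halt | error) & halt))) = {s0}, add states in Sat(~error) with some successor in Z. Already a fixed point.
Sat(E[~error U EG (AX ((halt | error) & halt))]) = {s0}
s7 ∉ Sat(E[~error U EG (AX ((halt | error) & halt))]) = {s0}, so the formula does not hold at s7.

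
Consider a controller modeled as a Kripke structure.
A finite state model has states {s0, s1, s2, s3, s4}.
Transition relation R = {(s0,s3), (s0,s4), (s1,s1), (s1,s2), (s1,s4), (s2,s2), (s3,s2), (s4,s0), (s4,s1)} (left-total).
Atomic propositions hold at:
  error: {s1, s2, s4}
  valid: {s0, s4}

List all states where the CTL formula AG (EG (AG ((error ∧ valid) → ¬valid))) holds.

Sat(error ∧ valid) = {s4}
Sat(¬valid) = {s1, s2, s3}
Sat((error ∧ valid) → ¬valid) = {s0, s1, s2, s3}
AG ((error ∧ valid) → ¬valid): greatest fixpoint, start Z0 = {s0, s1, s2, s3}, keep only states in Sat with every successor in Z. Z1 = {s2, s3}; fixed.
Sat(AG ((error ∧ valid) → ¬valid)) = {s2, s3}
EG (AG ((error ∧ valid) → ¬valid)): greatest fixpoint, start Z0 = {s2, s3}, keep only states in Sat with some successor in Z. Already a fixed point.
Sat(EG (AG ((error ∧ valid) → ¬valid))) = {s2, s3}
AG (EG (AG ((error ∧ valid) → ¬valid))): greatest fixpoint, start Z0 = {s2, s3}, keep only states in Sat with every successor in Z. Already a fixed point.
Sat(AG (EG (AG ((error ∧ valid) → ¬valid)))) = {s2, s3}

{s2, s3}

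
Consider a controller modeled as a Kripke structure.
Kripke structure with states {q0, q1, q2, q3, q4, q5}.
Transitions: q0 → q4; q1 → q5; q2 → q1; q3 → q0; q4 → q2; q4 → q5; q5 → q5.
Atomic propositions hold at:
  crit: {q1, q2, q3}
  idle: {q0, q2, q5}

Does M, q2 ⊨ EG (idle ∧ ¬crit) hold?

No

Sat(¬crit) = {q0, q4, q5}
Sat(idle ∧ ¬crit) = {q0, q5}
EG (idle ∧ ¬crit): greatest fixpoint, start Z0 = {q0, q5}, keep only states in Sat with some successor in Z. Z1 = {q5}; fixed.
Sat(EG (idle ∧ ¬crit)) = {q5}
q2 ∉ Sat(EG (idle ∧ ¬crit)) = {q5}, so the formula does not hold at q2.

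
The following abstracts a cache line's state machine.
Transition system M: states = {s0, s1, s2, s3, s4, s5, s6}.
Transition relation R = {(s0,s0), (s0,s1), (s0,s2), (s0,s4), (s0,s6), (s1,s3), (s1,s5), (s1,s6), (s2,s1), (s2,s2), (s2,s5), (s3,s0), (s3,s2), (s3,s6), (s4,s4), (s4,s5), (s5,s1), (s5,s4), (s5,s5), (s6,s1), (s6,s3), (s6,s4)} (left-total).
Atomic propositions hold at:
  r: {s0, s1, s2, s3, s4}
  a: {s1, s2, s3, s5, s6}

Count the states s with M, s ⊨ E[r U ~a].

5

Sat(~a) = {s0, s4}
E[r U ~a]: least fixpoint, start Z0 = Sat(~a) = {s0, s4}, add states in Sat(r) with some successor in Z. Z1 = {s0, s3, s4}; Z2 = {s0, s1, s3, s4}; Z3 = {s0, s1, s2, s3, s4}; fixed.
Sat(E[r U ~a]) = {s0, s1, s2, s3, s4}
|Sat(E[r U ~a])| = |{s0, s1, s2, s3, s4}| = 5.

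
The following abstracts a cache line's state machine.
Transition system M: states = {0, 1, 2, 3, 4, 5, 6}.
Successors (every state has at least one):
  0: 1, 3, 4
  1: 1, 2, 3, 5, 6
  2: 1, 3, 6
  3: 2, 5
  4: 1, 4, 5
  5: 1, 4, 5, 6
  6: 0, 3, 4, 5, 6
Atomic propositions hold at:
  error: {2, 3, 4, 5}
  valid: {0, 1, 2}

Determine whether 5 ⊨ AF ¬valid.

Yes

Sat(¬valid) = {3, 4, 5, 6}
AF ¬valid: least fixpoint, start Z0 = {3, 4, 5, 6}, add states with every successor in Z. Already a fixed point.
Sat(AF ¬valid) = {3, 4, 5, 6}
5 ∈ Sat(AF ¬valid) = {3, 4, 5, 6}, so the formula holds at 5.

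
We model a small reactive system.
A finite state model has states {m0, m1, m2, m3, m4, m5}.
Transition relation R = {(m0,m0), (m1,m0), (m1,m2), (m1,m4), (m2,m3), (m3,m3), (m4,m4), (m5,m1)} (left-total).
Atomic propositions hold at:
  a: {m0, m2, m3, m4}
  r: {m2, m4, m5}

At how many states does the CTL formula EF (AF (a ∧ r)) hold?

4

Sat(a ∧ r) = {m2, m4}
AF (a ∧ r): least fixpoint, start Z0 = {m2, m4}, add states with every successor in Z. Already a fixed point.
Sat(AF (a ∧ r)) = {m2, m4}
EF (AF (a ∧ r)): least fixpoint, start Z0 = {m2, m4}, add states with some successor in Z. Z1 = {m1, m2, m4}; Z2 = {m1, m2, m4, m5}; fixed.
Sat(EF (AF (a ∧ r))) = {m1, m2, m4, m5}
|Sat(EF (AF (a ∧ r)))| = |{m1, m2, m4, m5}| = 4.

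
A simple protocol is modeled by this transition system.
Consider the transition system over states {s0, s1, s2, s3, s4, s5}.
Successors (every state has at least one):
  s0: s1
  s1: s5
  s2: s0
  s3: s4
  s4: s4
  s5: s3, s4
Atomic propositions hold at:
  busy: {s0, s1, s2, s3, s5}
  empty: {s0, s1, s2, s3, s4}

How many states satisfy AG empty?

AG empty: greatest fixpoint, start Z0 = {s0, s1, s2, s3, s4}, keep only states in Sat with every successor in Z. Z1 = {s0, s2, s3, s4}; Z2 = {s2, s3, s4}; Z3 = {s3, s4}; fixed.
Sat(AG empty) = {s3, s4}
|Sat(AG empty)| = |{s3, s4}| = 2.

2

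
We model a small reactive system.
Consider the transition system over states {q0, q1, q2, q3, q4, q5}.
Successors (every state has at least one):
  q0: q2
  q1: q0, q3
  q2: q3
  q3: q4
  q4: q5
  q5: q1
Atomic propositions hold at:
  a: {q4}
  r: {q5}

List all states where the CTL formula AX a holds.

{q3}

Sat(AX a) = {s : every successor in {q4}} = {q3}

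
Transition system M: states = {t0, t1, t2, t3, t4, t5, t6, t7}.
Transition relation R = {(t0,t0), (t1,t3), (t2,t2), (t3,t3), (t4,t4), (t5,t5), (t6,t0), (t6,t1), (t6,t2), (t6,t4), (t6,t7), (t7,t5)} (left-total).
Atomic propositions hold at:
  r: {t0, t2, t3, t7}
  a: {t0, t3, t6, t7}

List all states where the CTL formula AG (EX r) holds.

Sat(EX r) = {s : some successor in {t0, t2, t3, t7}} = {t0, t1, t2, t3, t6}
AG (EX r): greatest fixpoint, start Z0 = {t0, t1, t2, t3, t6}, keep only states in Sat with every successor in Z. Z1 = {t0, t1, t2, t3}; fixed.
Sat(AG (EX r)) = {t0, t1, t2, t3}

{t0, t1, t2, t3}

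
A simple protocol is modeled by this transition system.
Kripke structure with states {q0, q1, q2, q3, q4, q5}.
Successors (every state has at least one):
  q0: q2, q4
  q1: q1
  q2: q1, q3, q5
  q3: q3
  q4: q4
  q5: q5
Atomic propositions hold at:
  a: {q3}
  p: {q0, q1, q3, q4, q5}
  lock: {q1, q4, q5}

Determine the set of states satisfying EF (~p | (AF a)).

{q0, q2, q3}

Sat(~p) = {q2}
AF a: least fixpoint, start Z0 = {q3}, add states with every successor in Z. Already a fixed point.
Sat(AF a) = {q3}
Sat(~p | (AF a)) = {q2, q3}
EF (~p | (AF a)): least fixpoint, start Z0 = {q2, q3}, add states with some successor in Z. Z1 = {q0, q2, q3}; fixed.
Sat(EF (~p | (AF a))) = {q0, q2, q3}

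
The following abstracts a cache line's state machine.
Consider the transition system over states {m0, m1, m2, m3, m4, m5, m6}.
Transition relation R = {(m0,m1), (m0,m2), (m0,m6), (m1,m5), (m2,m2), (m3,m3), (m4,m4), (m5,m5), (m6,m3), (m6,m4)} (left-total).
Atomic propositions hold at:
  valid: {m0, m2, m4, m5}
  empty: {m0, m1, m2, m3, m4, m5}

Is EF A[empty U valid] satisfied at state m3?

A[empty U valid]: least fixpoint, start Z0 = Sat(valid) = {m0, m2, m4, m5}, add states in Sat(empty) with every successor in Z. Z1 = {m0, m1, m2, m4, m5}; fixed.
Sat(A[empty U valid]) = {m0, m1, m2, m4, m5}
EF A[empty U valid]: least fixpoint, start Z0 = {m0, m1, m2, m4, m5}, add states with some successor in Z. Z1 = {m0, m1, m2, m4, m5, m6}; fixed.
Sat(EF A[empty U valid]) = {m0, m1, m2, m4, m5, m6}
m3 ∉ Sat(EF A[empty U valid]) = {m0, m1, m2, m4, m5, m6}, so the formula does not hold at m3.

No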